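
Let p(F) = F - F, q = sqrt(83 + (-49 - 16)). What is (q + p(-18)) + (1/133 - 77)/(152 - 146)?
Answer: -5120/399 + 3*sqrt(2) ≈ -8.5894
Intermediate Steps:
q = 3*sqrt(2) (q = sqrt(83 - 65) = sqrt(18) = 3*sqrt(2) ≈ 4.2426)
p(F) = 0
(q + p(-18)) + (1/133 - 77)/(152 - 146) = (3*sqrt(2) + 0) + (1/133 - 77)/(152 - 146) = 3*sqrt(2) + (1/133 - 77)/6 = 3*sqrt(2) - 10240/133*1/6 = 3*sqrt(2) - 5120/399 = -5120/399 + 3*sqrt(2)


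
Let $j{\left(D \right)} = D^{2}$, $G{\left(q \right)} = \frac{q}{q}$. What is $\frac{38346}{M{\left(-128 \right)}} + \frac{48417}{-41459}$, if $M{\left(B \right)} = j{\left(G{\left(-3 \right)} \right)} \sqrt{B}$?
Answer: $- \frac{48417}{41459} - \frac{19173 i \sqrt{2}}{8} \approx -1.1678 - 3389.3 i$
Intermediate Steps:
$G{\left(q \right)} = 1$
$M{\left(B \right)} = \sqrt{B}$ ($M{\left(B \right)} = 1^{2} \sqrt{B} = 1 \sqrt{B} = \sqrt{B}$)
$\frac{38346}{M{\left(-128 \right)}} + \frac{48417}{-41459} = \frac{38346}{\sqrt{-128}} + \frac{48417}{-41459} = \frac{38346}{8 i \sqrt{2}} + 48417 \left(- \frac{1}{41459}\right) = 38346 \left(- \frac{i \sqrt{2}}{16}\right) - \frac{48417}{41459} = - \frac{19173 i \sqrt{2}}{8} - \frac{48417}{41459} = - \frac{48417}{41459} - \frac{19173 i \sqrt{2}}{8}$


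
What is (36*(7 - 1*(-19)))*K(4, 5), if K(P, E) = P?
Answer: 3744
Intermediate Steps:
(36*(7 - 1*(-19)))*K(4, 5) = (36*(7 - 1*(-19)))*4 = (36*(7 + 19))*4 = (36*26)*4 = 936*4 = 3744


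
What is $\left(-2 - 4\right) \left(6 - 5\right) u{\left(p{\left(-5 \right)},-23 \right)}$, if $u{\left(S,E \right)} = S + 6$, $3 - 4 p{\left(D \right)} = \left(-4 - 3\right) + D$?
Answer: $- \frac{117}{2} \approx -58.5$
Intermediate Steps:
$p{\left(D \right)} = \frac{5}{2} - \frac{D}{4}$ ($p{\left(D \right)} = \frac{3}{4} - \frac{\left(-4 - 3\right) + D}{4} = \frac{3}{4} - \frac{-7 + D}{4} = \frac{3}{4} - \left(- \frac{7}{4} + \frac{D}{4}\right) = \frac{5}{2} - \frac{D}{4}$)
$u{\left(S,E \right)} = 6 + S$
$\left(-2 - 4\right) \left(6 - 5\right) u{\left(p{\left(-5 \right)},-23 \right)} = \left(-2 - 4\right) \left(6 - 5\right) \left(6 + \left(\frac{5}{2} - - \frac{5}{4}\right)\right) = \left(-6\right) 1 \left(6 + \left(\frac{5}{2} + \frac{5}{4}\right)\right) = - 6 \left(6 + \frac{15}{4}\right) = \left(-6\right) \frac{39}{4} = - \frac{117}{2}$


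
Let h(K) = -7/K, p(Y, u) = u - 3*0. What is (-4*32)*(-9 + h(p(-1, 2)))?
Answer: 1600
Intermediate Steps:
p(Y, u) = u (p(Y, u) = u + 0 = u)
(-4*32)*(-9 + h(p(-1, 2))) = (-4*32)*(-9 - 7/2) = -128*(-9 - 7*½) = -128*(-9 - 7/2) = -128*(-25/2) = 1600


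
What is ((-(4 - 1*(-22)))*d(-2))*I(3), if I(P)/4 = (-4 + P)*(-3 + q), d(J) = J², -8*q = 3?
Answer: -1404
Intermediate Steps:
q = -3/8 (q = -⅛*3 = -3/8 ≈ -0.37500)
I(P) = 54 - 27*P/2 (I(P) = 4*((-4 + P)*(-3 - 3/8)) = 4*((-4 + P)*(-27/8)) = 4*(27/2 - 27*P/8) = 54 - 27*P/2)
((-(4 - 1*(-22)))*d(-2))*I(3) = (-(4 - 1*(-22))*(-2)²)*(54 - 27/2*3) = (-(4 + 22)*4)*(54 - 81/2) = (-1*26*4)*(27/2) = -26*4*(27/2) = -104*27/2 = -1404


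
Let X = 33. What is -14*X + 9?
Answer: -453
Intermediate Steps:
-14*X + 9 = -14*33 + 9 = -462 + 9 = -453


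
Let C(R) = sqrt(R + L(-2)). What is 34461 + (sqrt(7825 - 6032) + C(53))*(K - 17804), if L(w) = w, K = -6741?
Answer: 34461 - 24545*sqrt(51) - 24545*sqrt(1793) ≈ -1.1802e+6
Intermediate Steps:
C(R) = sqrt(-2 + R) (C(R) = sqrt(R - 2) = sqrt(-2 + R))
34461 + (sqrt(7825 - 6032) + C(53))*(K - 17804) = 34461 + (sqrt(7825 - 6032) + sqrt(-2 + 53))*(-6741 - 17804) = 34461 + (sqrt(1793) + sqrt(51))*(-24545) = 34461 + (sqrt(51) + sqrt(1793))*(-24545) = 34461 + (-24545*sqrt(51) - 24545*sqrt(1793)) = 34461 - 24545*sqrt(51) - 24545*sqrt(1793)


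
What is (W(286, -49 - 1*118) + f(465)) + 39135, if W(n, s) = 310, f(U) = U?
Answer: 39910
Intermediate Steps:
(W(286, -49 - 1*118) + f(465)) + 39135 = (310 + 465) + 39135 = 775 + 39135 = 39910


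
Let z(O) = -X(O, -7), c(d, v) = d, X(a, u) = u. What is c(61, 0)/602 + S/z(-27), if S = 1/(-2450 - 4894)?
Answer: 223949/2210544 ≈ 0.10131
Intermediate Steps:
S = -1/7344 (S = 1/(-7344) = -1/7344 ≈ -0.00013617)
z(O) = 7 (z(O) = -1*(-7) = 7)
c(61, 0)/602 + S/z(-27) = 61/602 - 1/7344/7 = 61*(1/602) - 1/7344*⅐ = 61/602 - 1/51408 = 223949/2210544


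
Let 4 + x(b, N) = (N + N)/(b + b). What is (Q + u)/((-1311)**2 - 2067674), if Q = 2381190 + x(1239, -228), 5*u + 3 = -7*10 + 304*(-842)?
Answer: -4811403777/720587945 ≈ -6.6771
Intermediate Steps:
x(b, N) = -4 + N/b (x(b, N) = -4 + (N + N)/(b + b) = -4 + (2*N)/((2*b)) = -4 + (2*N)*(1/(2*b)) = -4 + N/b)
u = -256041/5 (u = -3/5 + (-7*10 + 304*(-842))/5 = -3/5 + (-70 - 255968)/5 = -3/5 + (1/5)*(-256038) = -3/5 - 256038/5 = -256041/5 ≈ -51208.)
Q = 983429742/413 (Q = 2381190 + (-4 - 228/1239) = 2381190 + (-4 - 228*1/1239) = 2381190 + (-4 - 76/413) = 2381190 - 1728/413 = 983429742/413 ≈ 2.3812e+6)
(Q + u)/((-1311)**2 - 2067674) = (983429742/413 - 256041/5)/((-1311)**2 - 2067674) = 4811403777/(2065*(1718721 - 2067674)) = (4811403777/2065)/(-348953) = (4811403777/2065)*(-1/348953) = -4811403777/720587945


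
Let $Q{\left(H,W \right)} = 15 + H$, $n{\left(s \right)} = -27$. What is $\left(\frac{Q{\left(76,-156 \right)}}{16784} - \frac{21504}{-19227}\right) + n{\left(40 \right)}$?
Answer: $- \frac{2783462781}{107568656} \approx -25.876$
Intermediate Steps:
$\left(\frac{Q{\left(76,-156 \right)}}{16784} - \frac{21504}{-19227}\right) + n{\left(40 \right)} = \left(\frac{15 + 76}{16784} - \frac{21504}{-19227}\right) - 27 = \left(91 \cdot \frac{1}{16784} - - \frac{7168}{6409}\right) - 27 = \left(\frac{91}{16784} + \frac{7168}{6409}\right) - 27 = \frac{120890931}{107568656} - 27 = - \frac{2783462781}{107568656}$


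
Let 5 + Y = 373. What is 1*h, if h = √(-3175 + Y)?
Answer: I*√2807 ≈ 52.981*I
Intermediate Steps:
Y = 368 (Y = -5 + 373 = 368)
h = I*√2807 (h = √(-3175 + 368) = √(-2807) = I*√2807 ≈ 52.981*I)
1*h = 1*(I*√2807) = I*√2807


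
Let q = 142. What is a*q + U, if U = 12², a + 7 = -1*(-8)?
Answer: 286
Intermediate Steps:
a = 1 (a = -7 - 1*(-8) = -7 + 8 = 1)
U = 144
a*q + U = 1*142 + 144 = 142 + 144 = 286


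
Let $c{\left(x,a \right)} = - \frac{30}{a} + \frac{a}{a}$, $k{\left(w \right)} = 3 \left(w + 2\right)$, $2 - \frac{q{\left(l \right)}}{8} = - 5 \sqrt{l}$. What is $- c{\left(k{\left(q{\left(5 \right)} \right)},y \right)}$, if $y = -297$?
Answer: $- \frac{109}{99} \approx -1.101$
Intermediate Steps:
$q{\left(l \right)} = 16 + 40 \sqrt{l}$ ($q{\left(l \right)} = 16 - 8 \left(- 5 \sqrt{l}\right) = 16 + 40 \sqrt{l}$)
$k{\left(w \right)} = 6 + 3 w$ ($k{\left(w \right)} = 3 \left(2 + w\right) = 6 + 3 w$)
$c{\left(x,a \right)} = 1 - \frac{30}{a}$ ($c{\left(x,a \right)} = - \frac{30}{a} + 1 = 1 - \frac{30}{a}$)
$- c{\left(k{\left(q{\left(5 \right)} \right)},y \right)} = - \frac{-30 - 297}{-297} = - \frac{\left(-1\right) \left(-327\right)}{297} = \left(-1\right) \frac{109}{99} = - \frac{109}{99}$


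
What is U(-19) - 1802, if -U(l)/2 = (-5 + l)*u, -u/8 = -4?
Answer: -266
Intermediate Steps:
u = 32 (u = -8*(-4) = 32)
U(l) = 320 - 64*l (U(l) = -2*(-5 + l)*32 = -2*(-160 + 32*l) = 320 - 64*l)
U(-19) - 1802 = (320 - 64*(-19)) - 1802 = (320 + 1216) - 1802 = 1536 - 1802 = -266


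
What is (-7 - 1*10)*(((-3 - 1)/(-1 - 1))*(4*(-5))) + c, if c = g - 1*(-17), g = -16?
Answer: 681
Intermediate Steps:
c = 1 (c = -16 - 1*(-17) = -16 + 17 = 1)
(-7 - 1*10)*(((-3 - 1)/(-1 - 1))*(4*(-5))) + c = (-7 - 1*10)*(((-3 - 1)/(-1 - 1))*(4*(-5))) + 1 = (-7 - 10)*(-4/(-2)*(-20)) + 1 = -17*(-4*(-1/2))*(-20) + 1 = -34*(-20) + 1 = -17*(-40) + 1 = 680 + 1 = 681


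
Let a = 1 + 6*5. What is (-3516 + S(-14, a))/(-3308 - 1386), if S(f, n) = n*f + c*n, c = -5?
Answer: 4105/4694 ≈ 0.87452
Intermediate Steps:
a = 31 (a = 1 + 30 = 31)
S(f, n) = -5*n + f*n (S(f, n) = n*f - 5*n = f*n - 5*n = -5*n + f*n)
(-3516 + S(-14, a))/(-3308 - 1386) = (-3516 + 31*(-5 - 14))/(-3308 - 1386) = (-3516 + 31*(-19))/(-4694) = (-3516 - 589)*(-1/4694) = -4105*(-1/4694) = 4105/4694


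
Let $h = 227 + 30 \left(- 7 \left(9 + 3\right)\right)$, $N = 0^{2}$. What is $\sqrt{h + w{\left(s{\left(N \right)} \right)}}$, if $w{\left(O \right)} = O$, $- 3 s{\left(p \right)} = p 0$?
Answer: $i \sqrt{2293} \approx 47.885 i$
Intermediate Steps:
$N = 0$
$s{\left(p \right)} = 0$ ($s{\left(p \right)} = - \frac{p 0}{3} = \left(- \frac{1}{3}\right) 0 = 0$)
$h = -2293$ ($h = 227 + 30 \left(\left(-7\right) 12\right) = 227 + 30 \left(-84\right) = 227 - 2520 = -2293$)
$\sqrt{h + w{\left(s{\left(N \right)} \right)}} = \sqrt{-2293 + 0} = \sqrt{-2293} = i \sqrt{2293}$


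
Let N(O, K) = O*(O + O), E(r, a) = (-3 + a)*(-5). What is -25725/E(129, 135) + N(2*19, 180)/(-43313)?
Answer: 74154723/1905772 ≈ 38.911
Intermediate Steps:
E(r, a) = 15 - 5*a
N(O, K) = 2*O² (N(O, K) = O*(2*O) = 2*O²)
-25725/E(129, 135) + N(2*19, 180)/(-43313) = -25725/(15 - 5*135) + (2*(2*19)²)/(-43313) = -25725/(15 - 675) + (2*38²)*(-1/43313) = -25725/(-660) + (2*1444)*(-1/43313) = -25725*(-1/660) + 2888*(-1/43313) = 1715/44 - 2888/43313 = 74154723/1905772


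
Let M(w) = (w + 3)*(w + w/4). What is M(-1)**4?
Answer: 625/16 ≈ 39.063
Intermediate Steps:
M(w) = 5*w*(3 + w)/4 (M(w) = (3 + w)*(w + w*(1/4)) = (3 + w)*(w + w/4) = (3 + w)*(5*w/4) = 5*w*(3 + w)/4)
M(-1)**4 = ((5/4)*(-1)*(3 - 1))**4 = ((5/4)*(-1)*2)**4 = (-5/2)**4 = 625/16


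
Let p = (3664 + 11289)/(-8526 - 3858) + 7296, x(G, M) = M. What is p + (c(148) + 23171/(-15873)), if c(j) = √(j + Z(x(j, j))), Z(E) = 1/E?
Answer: 477886470013/65523744 + √810485/74 ≈ 7305.5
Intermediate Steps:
Z(E) = 1/E
c(j) = √(j + 1/j)
p = 90338711/12384 (p = 14953/(-12384) + 7296 = 14953*(-1/12384) + 7296 = -14953/12384 + 7296 = 90338711/12384 ≈ 7294.8)
p + (c(148) + 23171/(-15873)) = 90338711/12384 + (√(148 + 1/148) + 23171/(-15873)) = 90338711/12384 + (√(148 + 1/148) + 23171*(-1/15873)) = 90338711/12384 + (√(21905/148) - 23171/15873) = 90338711/12384 + (√810485/74 - 23171/15873) = 90338711/12384 + (-23171/15873 + √810485/74) = 477886470013/65523744 + √810485/74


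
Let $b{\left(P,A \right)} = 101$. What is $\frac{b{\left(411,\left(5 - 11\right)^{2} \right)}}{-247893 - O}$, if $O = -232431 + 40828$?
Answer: $- \frac{101}{56290} \approx -0.0017943$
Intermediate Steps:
$O = -191603$
$\frac{b{\left(411,\left(5 - 11\right)^{2} \right)}}{-247893 - O} = \frac{101}{-247893 - -191603} = \frac{101}{-247893 + 191603} = \frac{101}{-56290} = 101 \left(- \frac{1}{56290}\right) = - \frac{101}{56290}$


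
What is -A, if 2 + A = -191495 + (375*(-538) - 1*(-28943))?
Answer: 364304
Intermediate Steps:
A = -364304 (A = -2 + (-191495 + (375*(-538) - 1*(-28943))) = -2 + (-191495 + (-201750 + 28943)) = -2 + (-191495 - 172807) = -2 - 364302 = -364304)
-A = -1*(-364304) = 364304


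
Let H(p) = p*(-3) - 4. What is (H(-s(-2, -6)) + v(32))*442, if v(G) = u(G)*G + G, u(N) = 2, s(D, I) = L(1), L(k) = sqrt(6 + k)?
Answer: 40664 + 1326*sqrt(7) ≈ 44172.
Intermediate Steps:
s(D, I) = sqrt(7) (s(D, I) = sqrt(6 + 1) = sqrt(7))
v(G) = 3*G (v(G) = 2*G + G = 3*G)
H(p) = -4 - 3*p (H(p) = -3*p - 4 = -4 - 3*p)
(H(-s(-2, -6)) + v(32))*442 = ((-4 - (-3)*sqrt(7)) + 3*32)*442 = ((-4 + 3*sqrt(7)) + 96)*442 = (92 + 3*sqrt(7))*442 = 40664 + 1326*sqrt(7)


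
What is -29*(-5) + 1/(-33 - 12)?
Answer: 6524/45 ≈ 144.98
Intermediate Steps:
-29*(-5) + 1/(-33 - 12) = 145 + 1/(-45) = 145 - 1/45 = 6524/45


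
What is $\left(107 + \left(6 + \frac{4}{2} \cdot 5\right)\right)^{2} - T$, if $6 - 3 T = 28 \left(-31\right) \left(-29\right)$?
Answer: $\frac{70553}{3} \approx 23518.0$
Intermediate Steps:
$T = - \frac{25166}{3}$ ($T = 2 - \frac{28 \left(-31\right) \left(-29\right)}{3} = 2 - \frac{\left(-868\right) \left(-29\right)}{3} = 2 - \frac{25172}{3} = - \frac{25166}{3} \approx -8388.7$)
$\left(107 + \left(6 + \frac{4}{2} \cdot 5\right)\right)^{2} - T = \left(107 + \left(6 + \frac{4}{2} \cdot 5\right)\right)^{2} - - \frac{25166}{3} = \left(107 + \left(6 + 4 \cdot \frac{1}{2} \cdot 5\right)\right)^{2} + \frac{25166}{3} = \left(107 + \left(6 + 2 \cdot 5\right)\right)^{2} + \frac{25166}{3} = \left(107 + \left(6 + 10\right)\right)^{2} + \frac{25166}{3} = \left(107 + 16\right)^{2} + \frac{25166}{3} = 123^{2} + \frac{25166}{3} = 15129 + \frac{25166}{3} = \frac{70553}{3}$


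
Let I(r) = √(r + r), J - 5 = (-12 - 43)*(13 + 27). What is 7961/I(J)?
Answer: -7961*I*√4390/4390 ≈ -120.15*I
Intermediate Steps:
J = -2195 (J = 5 + (-12 - 43)*(13 + 27) = 5 - 55*40 = 5 - 2200 = -2195)
I(r) = √2*√r (I(r) = √(2*r) = √2*√r)
7961/I(J) = 7961/((√2*√(-2195))) = 7961/((√2*(I*√2195))) = 7961/((I*√4390)) = 7961*(-I*√4390/4390) = -7961*I*√4390/4390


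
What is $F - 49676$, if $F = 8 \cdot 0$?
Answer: $-49676$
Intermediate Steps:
$F = 0$
$F - 49676 = 0 - 49676 = -49676$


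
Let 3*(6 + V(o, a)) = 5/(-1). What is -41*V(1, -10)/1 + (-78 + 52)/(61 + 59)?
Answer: 18847/60 ≈ 314.12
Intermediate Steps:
V(o, a) = -23/3 (V(o, a) = -6 + (5/(-1))/3 = -6 + (5*(-1))/3 = -6 + (1/3)*(-5) = -6 - 5/3 = -23/3)
-41*V(1, -10)/1 + (-78 + 52)/(61 + 59) = -(-943)/(3*1) + (-78 + 52)/(61 + 59) = -(-943)/3 - 26/120 = -41*(-23/3) - 26*1/120 = 943/3 - 13/60 = 18847/60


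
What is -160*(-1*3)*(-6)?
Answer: -2880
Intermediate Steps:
-160*(-1*3)*(-6) = -(-480)*(-6) = -160*18 = -2880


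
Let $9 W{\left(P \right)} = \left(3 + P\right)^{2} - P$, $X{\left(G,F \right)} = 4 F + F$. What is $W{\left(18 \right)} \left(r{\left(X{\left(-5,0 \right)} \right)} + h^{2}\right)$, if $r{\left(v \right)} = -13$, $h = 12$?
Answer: $6157$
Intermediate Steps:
$X{\left(G,F \right)} = 5 F$
$W{\left(P \right)} = - \frac{P}{9} + \frac{\left(3 + P\right)^{2}}{9}$ ($W{\left(P \right)} = \frac{\left(3 + P\right)^{2} - P}{9} = - \frac{P}{9} + \frac{\left(3 + P\right)^{2}}{9}$)
$W{\left(18 \right)} \left(r{\left(X{\left(-5,0 \right)} \right)} + h^{2}\right) = \left(\left(- \frac{1}{9}\right) 18 + \frac{\left(3 + 18\right)^{2}}{9}\right) \left(-13 + 12^{2}\right) = \left(-2 + \frac{21^{2}}{9}\right) \left(-13 + 144\right) = \left(-2 + \frac{1}{9} \cdot 441\right) 131 = \left(-2 + 49\right) 131 = 47 \cdot 131 = 6157$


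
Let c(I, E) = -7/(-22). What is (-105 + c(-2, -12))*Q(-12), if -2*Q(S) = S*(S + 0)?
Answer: 82908/11 ≈ 7537.1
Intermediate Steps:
c(I, E) = 7/22 (c(I, E) = -7*(-1/22) = 7/22)
Q(S) = -S²/2 (Q(S) = -S*(S + 0)/2 = -S*S/2 = -S²/2)
(-105 + c(-2, -12))*Q(-12) = (-105 + 7/22)*(-½*(-12)²) = -(-2303)*144/44 = -2303/22*(-72) = 82908/11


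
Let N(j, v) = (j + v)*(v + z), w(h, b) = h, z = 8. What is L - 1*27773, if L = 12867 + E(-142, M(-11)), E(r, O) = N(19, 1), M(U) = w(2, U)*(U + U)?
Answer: -14726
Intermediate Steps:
M(U) = 4*U (M(U) = 2*(U + U) = 2*(2*U) = 4*U)
N(j, v) = (8 + v)*(j + v) (N(j, v) = (j + v)*(v + 8) = (j + v)*(8 + v) = (8 + v)*(j + v))
E(r, O) = 180 (E(r, O) = 1² + 8*19 + 8*1 + 19*1 = 1 + 152 + 8 + 19 = 180)
L = 13047 (L = 12867 + 180 = 13047)
L - 1*27773 = 13047 - 1*27773 = 13047 - 27773 = -14726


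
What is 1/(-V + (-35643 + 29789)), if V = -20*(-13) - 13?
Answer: -1/6101 ≈ -0.00016391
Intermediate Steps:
V = 247 (V = 260 - 13 = 247)
1/(-V + (-35643 + 29789)) = 1/(-1*247 + (-35643 + 29789)) = 1/(-247 - 5854) = 1/(-6101) = -1/6101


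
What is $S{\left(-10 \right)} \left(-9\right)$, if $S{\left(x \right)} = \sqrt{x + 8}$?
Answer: $- 9 i \sqrt{2} \approx - 12.728 i$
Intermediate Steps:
$S{\left(x \right)} = \sqrt{8 + x}$
$S{\left(-10 \right)} \left(-9\right) = \sqrt{8 - 10} \left(-9\right) = \sqrt{-2} \left(-9\right) = i \sqrt{2} \left(-9\right) = - 9 i \sqrt{2}$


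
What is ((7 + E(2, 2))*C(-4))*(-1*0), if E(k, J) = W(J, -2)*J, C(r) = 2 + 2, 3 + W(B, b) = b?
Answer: 0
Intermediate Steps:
W(B, b) = -3 + b
C(r) = 4
E(k, J) = -5*J (E(k, J) = (-3 - 2)*J = -5*J)
((7 + E(2, 2))*C(-4))*(-1*0) = ((7 - 5*2)*4)*(-1*0) = ((7 - 10)*4)*0 = -3*4*0 = -12*0 = 0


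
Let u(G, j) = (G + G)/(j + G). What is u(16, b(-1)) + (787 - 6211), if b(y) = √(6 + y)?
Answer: -1360912/251 - 32*√5/251 ≈ -5422.2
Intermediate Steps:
u(G, j) = 2*G/(G + j) (u(G, j) = (2*G)/(G + j) = 2*G/(G + j))
u(16, b(-1)) + (787 - 6211) = 2*16/(16 + √(6 - 1)) + (787 - 6211) = 2*16/(16 + √5) - 5424 = 32/(16 + √5) - 5424 = -5424 + 32/(16 + √5)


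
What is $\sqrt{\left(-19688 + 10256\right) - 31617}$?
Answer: $3 i \sqrt{4561} \approx 202.61 i$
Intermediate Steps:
$\sqrt{\left(-19688 + 10256\right) - 31617} = \sqrt{-9432 - 31617} = \sqrt{-41049} = 3 i \sqrt{4561}$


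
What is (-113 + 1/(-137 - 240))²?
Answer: 1814930404/142129 ≈ 12770.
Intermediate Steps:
(-113 + 1/(-137 - 240))² = (-113 + 1/(-377))² = (-113 - 1/377)² = (-42602/377)² = 1814930404/142129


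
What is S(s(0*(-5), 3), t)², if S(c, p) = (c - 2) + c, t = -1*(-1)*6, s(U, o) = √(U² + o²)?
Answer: 16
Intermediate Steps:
t = 6 (t = 1*6 = 6)
S(c, p) = -2 + 2*c (S(c, p) = (-2 + c) + c = -2 + 2*c)
S(s(0*(-5), 3), t)² = (-2 + 2*√((0*(-5))² + 3²))² = (-2 + 2*√(0² + 9))² = (-2 + 2*√(0 + 9))² = (-2 + 2*√9)² = (-2 + 2*3)² = (-2 + 6)² = 4² = 16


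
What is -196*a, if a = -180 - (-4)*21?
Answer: 18816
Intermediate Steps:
a = -96 (a = -180 - 1*(-84) = -180 + 84 = -96)
-196*a = -196*(-96) = 18816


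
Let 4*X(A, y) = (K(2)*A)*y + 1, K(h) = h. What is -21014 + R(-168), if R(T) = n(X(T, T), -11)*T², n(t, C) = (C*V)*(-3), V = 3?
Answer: 2773162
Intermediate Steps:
X(A, y) = ¼ + A*y/2 (X(A, y) = ((2*A)*y + 1)/4 = (2*A*y + 1)/4 = (1 + 2*A*y)/4 = ¼ + A*y/2)
n(t, C) = -9*C (n(t, C) = (C*3)*(-3) = (3*C)*(-3) = -9*C)
R(T) = 99*T² (R(T) = (-9*(-11))*T² = 99*T²)
-21014 + R(-168) = -21014 + 99*(-168)² = -21014 + 99*28224 = -21014 + 2794176 = 2773162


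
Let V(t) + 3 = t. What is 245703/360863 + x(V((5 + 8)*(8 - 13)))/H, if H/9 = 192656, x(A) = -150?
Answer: 70995214177/104283633192 ≈ 0.68079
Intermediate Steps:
V(t) = -3 + t
H = 1733904 (H = 9*192656 = 1733904)
245703/360863 + x(V((5 + 8)*(8 - 13)))/H = 245703/360863 - 150/1733904 = 245703*(1/360863) - 150*1/1733904 = 245703/360863 - 25/288984 = 70995214177/104283633192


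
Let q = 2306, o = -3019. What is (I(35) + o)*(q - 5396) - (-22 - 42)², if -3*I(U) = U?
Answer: 9360664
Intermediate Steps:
I(U) = -U/3
(I(35) + o)*(q - 5396) - (-22 - 42)² = (-⅓*35 - 3019)*(2306 - 5396) - (-22 - 42)² = (-35/3 - 3019)*(-3090) - 1*(-64)² = -9092/3*(-3090) - 1*4096 = 9364760 - 4096 = 9360664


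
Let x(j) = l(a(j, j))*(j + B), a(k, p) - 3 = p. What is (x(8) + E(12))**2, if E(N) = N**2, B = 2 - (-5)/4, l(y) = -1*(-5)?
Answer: 641601/16 ≈ 40100.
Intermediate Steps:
a(k, p) = 3 + p
l(y) = 5
B = 13/4 (B = 2 - (-5)/4 = 2 - 1*(-5/4) = 2 + 5/4 = 13/4 ≈ 3.2500)
x(j) = 65/4 + 5*j (x(j) = 5*(j + 13/4) = 5*(13/4 + j) = 65/4 + 5*j)
(x(8) + E(12))**2 = ((65/4 + 5*8) + 12**2)**2 = ((65/4 + 40) + 144)**2 = (225/4 + 144)**2 = (801/4)**2 = 641601/16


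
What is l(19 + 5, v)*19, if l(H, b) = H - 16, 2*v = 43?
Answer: 152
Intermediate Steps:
v = 43/2 (v = (1/2)*43 = 43/2 ≈ 21.500)
l(H, b) = -16 + H
l(19 + 5, v)*19 = (-16 + (19 + 5))*19 = (-16 + 24)*19 = 8*19 = 152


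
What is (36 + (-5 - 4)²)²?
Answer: 13689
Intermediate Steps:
(36 + (-5 - 4)²)² = (36 + (-9)²)² = (36 + 81)² = 117² = 13689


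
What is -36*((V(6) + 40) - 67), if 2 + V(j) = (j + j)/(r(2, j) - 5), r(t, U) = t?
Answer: 1188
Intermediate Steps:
V(j) = -2 - 2*j/3 (V(j) = -2 + (j + j)/(2 - 5) = -2 + (2*j)/(-3) = -2 + (2*j)*(-1/3) = -2 - 2*j/3)
-36*((V(6) + 40) - 67) = -36*(((-2 - 2/3*6) + 40) - 67) = -36*(((-2 - 4) + 40) - 67) = -36*((-6 + 40) - 67) = -36*(34 - 67) = -36*(-33) = 1188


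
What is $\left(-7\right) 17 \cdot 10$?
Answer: $-1190$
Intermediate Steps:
$\left(-7\right) 17 \cdot 10 = \left(-119\right) 10 = -1190$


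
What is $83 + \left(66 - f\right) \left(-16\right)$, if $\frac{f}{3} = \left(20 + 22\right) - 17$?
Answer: $227$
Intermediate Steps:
$f = 75$ ($f = 3 \left(\left(20 + 22\right) - 17\right) = 3 \left(42 - 17\right) = 3 \cdot 25 = 75$)
$83 + \left(66 - f\right) \left(-16\right) = 83 + \left(66 - 75\right) \left(-16\right) = 83 - -144 = 83 + 144 = 227$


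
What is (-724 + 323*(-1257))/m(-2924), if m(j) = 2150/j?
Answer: 2765798/5 ≈ 5.5316e+5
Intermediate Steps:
(-724 + 323*(-1257))/m(-2924) = (-724 + 323*(-1257))/((2150/(-2924))) = (-724 - 406011)/((2150*(-1/2924))) = -406735/(-25/34) = -406735*(-34/25) = 2765798/5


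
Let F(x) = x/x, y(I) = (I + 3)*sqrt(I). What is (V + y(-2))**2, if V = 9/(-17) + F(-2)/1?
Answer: -514/289 + 16*I*sqrt(2)/17 ≈ -1.7785 + 1.331*I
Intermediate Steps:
y(I) = sqrt(I)*(3 + I) (y(I) = (3 + I)*sqrt(I) = sqrt(I)*(3 + I))
F(x) = 1
V = 8/17 (V = 9/(-17) + 1/1 = 9*(-1/17) + 1*1 = -9/17 + 1 = 8/17 ≈ 0.47059)
(V + y(-2))**2 = (8/17 + sqrt(-2)*(3 - 2))**2 = (8/17 + (I*sqrt(2))*1)**2 = (8/17 + I*sqrt(2))**2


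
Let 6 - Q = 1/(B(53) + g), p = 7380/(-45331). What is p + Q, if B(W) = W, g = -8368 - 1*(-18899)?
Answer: 2800544573/479783304 ≈ 5.8371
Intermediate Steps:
g = 10531 (g = -8368 + 18899 = 10531)
p = -7380/45331 (p = 7380*(-1/45331) = -7380/45331 ≈ -0.16280)
Q = 63503/10584 (Q = 6 - 1/(53 + 10531) = 6 - 1/10584 = 63503/10584 ≈ 5.9999)
p + Q = -7380/45331 + 63503/10584 = 2800544573/479783304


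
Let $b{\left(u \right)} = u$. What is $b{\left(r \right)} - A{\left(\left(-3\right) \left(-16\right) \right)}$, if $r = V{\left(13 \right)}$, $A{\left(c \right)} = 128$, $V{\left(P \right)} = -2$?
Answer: $-130$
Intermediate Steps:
$r = -2$
$b{\left(r \right)} - A{\left(\left(-3\right) \left(-16\right) \right)} = -2 - 128 = -130$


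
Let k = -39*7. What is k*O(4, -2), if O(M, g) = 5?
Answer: -1365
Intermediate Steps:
k = -273
k*O(4, -2) = -273*5 = -1365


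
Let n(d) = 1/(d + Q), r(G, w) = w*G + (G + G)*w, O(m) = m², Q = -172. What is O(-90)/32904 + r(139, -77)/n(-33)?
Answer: 6016263555/914 ≈ 6.5823e+6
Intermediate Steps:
r(G, w) = 3*G*w (r(G, w) = G*w + (2*G)*w = G*w + 2*G*w = 3*G*w)
n(d) = 1/(-172 + d) (n(d) = 1/(d - 172) = 1/(-172 + d))
O(-90)/32904 + r(139, -77)/n(-33) = (-90)²/32904 + (3*139*(-77))/(1/(-172 - 33)) = 8100*(1/32904) - 32109/(1/(-205)) = 225/914 - 32109/(-1/205) = 225/914 - 32109*(-205) = 225/914 + 6582345 = 6016263555/914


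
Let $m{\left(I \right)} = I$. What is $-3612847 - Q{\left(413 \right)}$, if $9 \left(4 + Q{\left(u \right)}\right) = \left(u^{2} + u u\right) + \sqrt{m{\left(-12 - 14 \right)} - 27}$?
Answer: $- \frac{32856725}{9} - \frac{i \sqrt{53}}{9} \approx -3.6507 \cdot 10^{6} - 0.8089 i$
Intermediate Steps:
$Q{\left(u \right)} = -4 + \frac{2 u^{2}}{9} + \frac{i \sqrt{53}}{9}$ ($Q{\left(u \right)} = -4 + \frac{\left(u^{2} + u u\right) + \sqrt{\left(-12 - 14\right) - 27}}{9} = -4 + \frac{\left(u^{2} + u^{2}\right) + \sqrt{\left(-12 - 14\right) - 27}}{9} = -4 + \frac{2 u^{2} + \sqrt{-26 - 27}}{9} = -4 + \frac{2 u^{2} + \sqrt{-53}}{9} = -4 + \frac{2 u^{2} + i \sqrt{53}}{9} = -4 + \left(\frac{2 u^{2}}{9} + \frac{i \sqrt{53}}{9}\right) = -4 + \frac{2 u^{2}}{9} + \frac{i \sqrt{53}}{9}$)
$-3612847 - Q{\left(413 \right)} = -3612847 - \left(-4 + \frac{2 \cdot 413^{2}}{9} + \frac{i \sqrt{53}}{9}\right) = -3612847 - \left(-4 + \frac{2}{9} \cdot 170569 + \frac{i \sqrt{53}}{9}\right) = -3612847 - \left(-4 + \frac{341138}{9} + \frac{i \sqrt{53}}{9}\right) = -3612847 - \left(\frac{341102}{9} + \frac{i \sqrt{53}}{9}\right) = - \frac{32856725}{9} - \frac{i \sqrt{53}}{9}$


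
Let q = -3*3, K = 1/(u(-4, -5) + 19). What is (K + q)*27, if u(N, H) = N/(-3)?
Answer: -14742/61 ≈ -241.67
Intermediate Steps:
u(N, H) = -N/3 (u(N, H) = N*(-1/3) = -N/3)
K = 3/61 (K = 1/(-1/3*(-4) + 19) = 1/(4/3 + 19) = 1/(61/3) = 3/61 ≈ 0.049180)
q = -9
(K + q)*27 = (3/61 - 9)*27 = -546/61*27 = -14742/61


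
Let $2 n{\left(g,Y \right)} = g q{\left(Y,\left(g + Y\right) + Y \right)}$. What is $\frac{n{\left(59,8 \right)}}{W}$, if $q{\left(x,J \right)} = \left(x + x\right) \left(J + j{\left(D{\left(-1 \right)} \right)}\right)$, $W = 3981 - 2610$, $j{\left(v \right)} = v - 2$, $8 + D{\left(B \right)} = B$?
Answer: $\frac{30208}{1371} \approx 22.034$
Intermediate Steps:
$D{\left(B \right)} = -8 + B$
$j{\left(v \right)} = -2 + v$
$W = 1371$
$q{\left(x,J \right)} = 2 x \left(-11 + J\right)$ ($q{\left(x,J \right)} = \left(x + x\right) \left(J - 11\right) = 2 x \left(J - 11\right) = 2 x \left(-11 + J\right)$)
$n{\left(g,Y \right)} = Y g \left(-11 + g + 2 Y\right)$ ($n{\left(g,Y \right)} = \frac{g 2 Y \left(-11 + \left(\left(g + Y\right) + Y\right)\right)}{2} = \frac{g 2 Y \left(-11 + \left(\left(Y + g\right) + Y\right)\right)}{2} = \frac{g 2 Y \left(-11 + \left(g + 2 Y\right)\right)}{2} = \frac{g 2 Y \left(-11 + g + 2 Y\right)}{2} = \frac{2 Y g \left(-11 + g + 2 Y\right)}{2} = Y g \left(-11 + g + 2 Y\right)$)
$\frac{n{\left(59,8 \right)}}{W} = \frac{8 \cdot 59 \left(-11 + 59 + 2 \cdot 8\right)}{1371} = 8 \cdot 59 \left(-11 + 59 + 16\right) \frac{1}{1371} = 8 \cdot 59 \cdot 64 \cdot \frac{1}{1371} = 30208 \cdot \frac{1}{1371} = \frac{30208}{1371}$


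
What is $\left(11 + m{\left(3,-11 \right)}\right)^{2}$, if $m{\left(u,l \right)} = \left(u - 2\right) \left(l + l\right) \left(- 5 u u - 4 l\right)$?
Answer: $1089$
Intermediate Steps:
$m{\left(u,l \right)} = 2 l \left(-2 + u\right) \left(- 5 u^{2} - 4 l\right)$ ($m{\left(u,l \right)} = \left(-2 + u\right) 2 l \left(- 5 u^{2} - 4 l\right) = 2 l \left(-2 + u\right) \left(- 5 u^{2} - 4 l\right)$)
$\left(11 + m{\left(3,-11 \right)}\right)^{2} = \left(11 + 2 \left(-11\right) \left(- 5 \cdot 3^{3} + 8 \left(-11\right) + 10 \cdot 3^{2} - \left(-44\right) 3\right)\right)^{2} = \left(11 + 2 \left(-11\right) \left(\left(-5\right) 27 - 88 + 10 \cdot 9 + 132\right)\right)^{2} = \left(11 + 2 \left(-11\right) \left(-135 - 88 + 90 + 132\right)\right)^{2} = \left(11 + 2 \left(-11\right) \left(-1\right)\right)^{2} = \left(11 + 22\right)^{2} = 33^{2} = 1089$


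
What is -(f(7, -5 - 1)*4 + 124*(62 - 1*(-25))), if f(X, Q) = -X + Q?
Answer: -10736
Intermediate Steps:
f(X, Q) = Q - X
-(f(7, -5 - 1)*4 + 124*(62 - 1*(-25))) = -(((-5 - 1) - 1*7)*4 + 124*(62 - 1*(-25))) = -((-6 - 7)*4 + 124*(62 + 25)) = -(-13*4 + 124*87) = -(-52 + 10788) = -1*10736 = -10736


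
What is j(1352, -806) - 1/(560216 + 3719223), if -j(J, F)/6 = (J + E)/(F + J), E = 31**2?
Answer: -9898342498/389428949 ≈ -25.418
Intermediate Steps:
E = 961
j(J, F) = -6*(961 + J)/(F + J) (j(J, F) = -6*(J + 961)/(F + J) = -6*(961 + J)/(F + J))
j(1352, -806) - 1/(560216 + 3719223) = 6*(-961 - 1*1352)/(-806 + 1352) - 1/(560216 + 3719223) = 6*(-961 - 1352)/546 - 1/4279439 = 6*(1/546)*(-2313) - 1*1/4279439 = -2313/91 - 1/4279439 = -9898342498/389428949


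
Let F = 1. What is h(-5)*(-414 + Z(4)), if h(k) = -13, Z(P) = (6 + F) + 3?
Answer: 5252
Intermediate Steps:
Z(P) = 10 (Z(P) = (6 + 1) + 3 = 7 + 3 = 10)
h(-5)*(-414 + Z(4)) = -13*(-414 + 10) = -13*(-404) = 5252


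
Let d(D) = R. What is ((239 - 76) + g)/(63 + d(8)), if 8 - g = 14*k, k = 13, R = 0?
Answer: -11/63 ≈ -0.17460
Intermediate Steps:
d(D) = 0
g = -174 (g = 8 - 14*13 = 8 - 1*182 = 8 - 182 = -174)
((239 - 76) + g)/(63 + d(8)) = ((239 - 76) - 174)/(63 + 0) = (163 - 174)/63 = -11*1/63 = -11/63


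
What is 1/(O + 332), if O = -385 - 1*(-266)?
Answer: 1/213 ≈ 0.0046948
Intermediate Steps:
O = -119 (O = -385 + 266 = -119)
1/(O + 332) = 1/(-119 + 332) = 1/213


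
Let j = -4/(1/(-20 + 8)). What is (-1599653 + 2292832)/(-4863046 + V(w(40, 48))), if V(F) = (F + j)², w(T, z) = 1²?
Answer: -693179/4860645 ≈ -0.14261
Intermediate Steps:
j = 48 (j = -4/(1/(-12)) = -4/(-1/12) = -4*(-12) = 48)
w(T, z) = 1
V(F) = (48 + F)² (V(F) = (F + 48)² = (48 + F)²)
(-1599653 + 2292832)/(-4863046 + V(w(40, 48))) = (-1599653 + 2292832)/(-4863046 + (48 + 1)²) = 693179/(-4863046 + 49²) = 693179/(-4863046 + 2401) = 693179/(-4860645) = 693179*(-1/4860645) = -693179/4860645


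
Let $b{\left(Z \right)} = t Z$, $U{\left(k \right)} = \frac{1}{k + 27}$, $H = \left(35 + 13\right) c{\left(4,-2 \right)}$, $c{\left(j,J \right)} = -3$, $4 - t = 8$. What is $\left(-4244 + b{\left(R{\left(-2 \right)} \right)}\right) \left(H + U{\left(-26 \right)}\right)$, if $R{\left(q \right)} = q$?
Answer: $605748$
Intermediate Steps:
$t = -4$ ($t = 4 - 8 = -4$)
$H = -144$ ($H = \left(35 + 13\right) \left(-3\right) = 48 \left(-3\right) = -144$)
$U{\left(k \right)} = \frac{1}{27 + k}$
$b{\left(Z \right)} = - 4 Z$
$\left(-4244 + b{\left(R{\left(-2 \right)} \right)}\right) \left(H + U{\left(-26 \right)}\right) = \left(-4244 - -8\right) \left(-144 + \frac{1}{27 - 26}\right) = \left(-4244 + 8\right) \left(-144 + 1^{-1}\right) = - 4236 \left(-144 + 1\right) = \left(-4236\right) \left(-143\right) = 605748$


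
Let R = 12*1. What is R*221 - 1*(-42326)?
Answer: 44978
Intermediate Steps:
R = 12
R*221 - 1*(-42326) = 12*221 - 1*(-42326) = 2652 + 42326 = 44978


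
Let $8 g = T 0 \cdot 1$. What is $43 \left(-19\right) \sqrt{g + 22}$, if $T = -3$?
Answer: $- 817 \sqrt{22} \approx -3832.1$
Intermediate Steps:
$g = 0$ ($g = \frac{\left(-3\right) 0 \cdot 1}{8} = \frac{0 \cdot 1}{8} = \frac{1}{8} \cdot 0 = 0$)
$43 \left(-19\right) \sqrt{g + 22} = 43 \left(-19\right) \sqrt{0 + 22} = - 817 \sqrt{22}$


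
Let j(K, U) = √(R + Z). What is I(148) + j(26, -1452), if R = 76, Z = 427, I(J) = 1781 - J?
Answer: 1633 + √503 ≈ 1655.4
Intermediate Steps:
j(K, U) = √503 (j(K, U) = √(76 + 427) = √503)
I(148) + j(26, -1452) = (1781 - 1*148) + √503 = (1781 - 148) + √503 = 1633 + √503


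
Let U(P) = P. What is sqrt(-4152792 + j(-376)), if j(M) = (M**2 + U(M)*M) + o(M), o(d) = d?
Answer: 4*I*sqrt(241901) ≈ 1967.3*I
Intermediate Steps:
j(M) = M + 2*M**2 (j(M) = (M**2 + M*M) + M = (M**2 + M**2) + M = 2*M**2 + M = M + 2*M**2)
sqrt(-4152792 + j(-376)) = sqrt(-4152792 - 376*(1 + 2*(-376))) = sqrt(-4152792 - 376*(1 - 752)) = sqrt(-4152792 - 376*(-751)) = sqrt(-4152792 + 282376) = sqrt(-3870416) = 4*I*sqrt(241901)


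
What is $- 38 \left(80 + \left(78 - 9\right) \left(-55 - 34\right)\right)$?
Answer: $230318$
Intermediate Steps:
$- 38 \left(80 + \left(78 - 9\right) \left(-55 - 34\right)\right) = - 38 \left(80 + 69 \left(-89\right)\right) = - 38 \left(80 - 6141\right) = \left(-38\right) \left(-6061\right) = 230318$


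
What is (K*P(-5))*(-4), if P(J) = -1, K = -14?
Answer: -56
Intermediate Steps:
(K*P(-5))*(-4) = -14*(-1)*(-4) = 14*(-4) = -56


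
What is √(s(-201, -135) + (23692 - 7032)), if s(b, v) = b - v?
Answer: √16594 ≈ 128.82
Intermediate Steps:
√(s(-201, -135) + (23692 - 7032)) = √((-201 - 1*(-135)) + (23692 - 7032)) = √((-201 + 135) + 16660) = √(-66 + 16660) = √16594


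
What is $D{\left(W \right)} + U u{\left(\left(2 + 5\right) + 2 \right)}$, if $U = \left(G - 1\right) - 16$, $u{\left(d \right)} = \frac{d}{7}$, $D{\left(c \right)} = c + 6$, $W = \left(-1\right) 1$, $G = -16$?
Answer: $- \frac{262}{7} \approx -37.429$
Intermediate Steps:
$W = -1$
$D{\left(c \right)} = 6 + c$
$u{\left(d \right)} = \frac{d}{7}$ ($u{\left(d \right)} = d \frac{1}{7} = \frac{d}{7}$)
$U = -33$ ($U = \left(-16 - 1\right) - 16 = -17 - 16 = -33$)
$D{\left(W \right)} + U u{\left(\left(2 + 5\right) + 2 \right)} = \left(6 - 1\right) - 33 \frac{\left(2 + 5\right) + 2}{7} = 5 - 33 \frac{7 + 2}{7} = 5 - 33 \cdot \frac{1}{7} \cdot 9 = 5 - \frac{297}{7} = - \frac{262}{7}$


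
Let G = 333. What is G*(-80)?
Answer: -26640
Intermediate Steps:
G*(-80) = 333*(-80) = -26640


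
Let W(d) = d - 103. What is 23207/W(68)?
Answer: -23207/35 ≈ -663.06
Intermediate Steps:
W(d) = -103 + d
23207/W(68) = 23207/(-103 + 68) = 23207/(-35) = 23207*(-1/35) = -23207/35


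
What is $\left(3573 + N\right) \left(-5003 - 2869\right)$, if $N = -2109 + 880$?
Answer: $-18451968$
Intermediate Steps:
$N = -1229$
$\left(3573 + N\right) \left(-5003 - 2869\right) = \left(3573 - 1229\right) \left(-5003 - 2869\right) = 2344 \left(-7872\right) = -18451968$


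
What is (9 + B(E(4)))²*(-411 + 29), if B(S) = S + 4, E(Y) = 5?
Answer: -123768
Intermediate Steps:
B(S) = 4 + S
(9 + B(E(4)))²*(-411 + 29) = (9 + (4 + 5))²*(-411 + 29) = (9 + 9)²*(-382) = 18²*(-382) = 324*(-382) = -123768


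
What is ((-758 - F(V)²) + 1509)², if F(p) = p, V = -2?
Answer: 558009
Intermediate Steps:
((-758 - F(V)²) + 1509)² = ((-758 - 1*(-2)²) + 1509)² = ((-758 - 1*4) + 1509)² = ((-758 - 4) + 1509)² = (-762 + 1509)² = 747² = 558009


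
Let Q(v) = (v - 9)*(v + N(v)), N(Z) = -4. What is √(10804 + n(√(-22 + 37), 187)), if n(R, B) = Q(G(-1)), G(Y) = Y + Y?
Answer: √10870 ≈ 104.26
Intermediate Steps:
G(Y) = 2*Y
Q(v) = (-9 + v)*(-4 + v) (Q(v) = (v - 9)*(v - 4) = (-9 + v)*(-4 + v))
n(R, B) = 66 (n(R, B) = 36 + (2*(-1))² - 26*(-1) = 36 + (-2)² - 13*(-2) = 36 + 4 + 26 = 66)
√(10804 + n(√(-22 + 37), 187)) = √(10804 + 66) = √10870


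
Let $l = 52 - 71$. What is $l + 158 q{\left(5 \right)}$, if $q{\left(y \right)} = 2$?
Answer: $297$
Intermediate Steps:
$l = -19$
$l + 158 q{\left(5 \right)} = -19 + 158 \cdot 2 = -19 + 316 = 297$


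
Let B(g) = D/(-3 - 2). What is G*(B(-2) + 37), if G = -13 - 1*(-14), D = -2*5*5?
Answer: 47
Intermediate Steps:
D = -50 (D = -10*5 = -50)
G = 1 (G = -13 + 14 = 1)
B(g) = 10 (B(g) = -50/(-3 - 2) = -50/(-5) = -50*(-⅕) = 10)
G*(B(-2) + 37) = 1*(10 + 37) = 1*47 = 47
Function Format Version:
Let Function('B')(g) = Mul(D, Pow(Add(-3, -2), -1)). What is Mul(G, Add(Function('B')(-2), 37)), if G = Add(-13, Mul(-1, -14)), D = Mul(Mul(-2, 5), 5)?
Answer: 47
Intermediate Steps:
D = -50 (D = Mul(-10, 5) = -50)
G = 1 (G = Add(-13, 14) = 1)
Function('B')(g) = 10 (Function('B')(g) = Mul(-50, Pow(Add(-3, -2), -1)) = Mul(-50, Pow(-5, -1)) = Mul(-50, Rational(-1, 5)) = 10)
Mul(G, Add(Function('B')(-2), 37)) = Mul(1, Add(10, 37)) = Mul(1, 47) = 47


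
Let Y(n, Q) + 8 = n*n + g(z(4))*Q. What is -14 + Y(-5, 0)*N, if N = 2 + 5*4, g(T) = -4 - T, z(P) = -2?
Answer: 360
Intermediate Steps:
Y(n, Q) = -8 + n² - 2*Q (Y(n, Q) = -8 + (n*n + (-4 - 1*(-2))*Q) = -8 + (n² + (-4 + 2)*Q) = -8 + (n² - 2*Q) = -8 + n² - 2*Q)
N = 22 (N = 2 + 20 = 22)
-14 + Y(-5, 0)*N = -14 + (-8 + (-5)² - 2*0)*22 = -14 + (-8 + 25 + 0)*22 = -14 + 17*22 = -14 + 374 = 360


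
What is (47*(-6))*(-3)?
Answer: 846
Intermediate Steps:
(47*(-6))*(-3) = -282*(-3) = 846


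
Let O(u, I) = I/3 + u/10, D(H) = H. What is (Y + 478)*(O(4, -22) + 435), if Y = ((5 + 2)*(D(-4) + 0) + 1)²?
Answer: 7750147/15 ≈ 5.1668e+5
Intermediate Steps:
O(u, I) = I/3 + u/10 (O(u, I) = I*(⅓) + u*(⅒) = I/3 + u/10)
Y = 729 (Y = ((5 + 2)*(-4 + 0) + 1)² = (7*(-4) + 1)² = (-28 + 1)² = (-27)² = 729)
(Y + 478)*(O(4, -22) + 435) = (729 + 478)*(((⅓)*(-22) + (⅒)*4) + 435) = 1207*((-22/3 + ⅖) + 435) = 1207*(-104/15 + 435) = 1207*(6421/15) = 7750147/15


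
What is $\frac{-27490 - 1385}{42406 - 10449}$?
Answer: $- \frac{28875}{31957} \approx -0.90356$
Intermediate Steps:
$\frac{-27490 - 1385}{42406 - 10449} = - \frac{28875}{31957}$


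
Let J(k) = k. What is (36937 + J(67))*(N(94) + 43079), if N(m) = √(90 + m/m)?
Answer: 1594095316 + 37004*√91 ≈ 1.5944e+9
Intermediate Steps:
N(m) = √91 (N(m) = √(90 + 1) = √91)
(36937 + J(67))*(N(94) + 43079) = (36937 + 67)*(√91 + 43079) = 37004*(43079 + √91) = 1594095316 + 37004*√91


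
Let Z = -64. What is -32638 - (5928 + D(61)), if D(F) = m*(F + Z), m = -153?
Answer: -39025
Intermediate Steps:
D(F) = 9792 - 153*F (D(F) = -153*(F - 64) = -153*(-64 + F) = 9792 - 153*F)
-32638 - (5928 + D(61)) = -32638 - (5928 + (9792 - 153*61)) = -32638 - (5928 + (9792 - 9333)) = -32638 - (5928 + 459) = -32638 - 1*6387 = -32638 - 6387 = -39025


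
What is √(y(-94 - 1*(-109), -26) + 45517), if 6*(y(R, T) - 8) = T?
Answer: √409686/3 ≈ 213.36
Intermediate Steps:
y(R, T) = 8 + T/6
√(y(-94 - 1*(-109), -26) + 45517) = √((8 + (⅙)*(-26)) + 45517) = √((8 - 13/3) + 45517) = √(11/3 + 45517) = √(136562/3) = √409686/3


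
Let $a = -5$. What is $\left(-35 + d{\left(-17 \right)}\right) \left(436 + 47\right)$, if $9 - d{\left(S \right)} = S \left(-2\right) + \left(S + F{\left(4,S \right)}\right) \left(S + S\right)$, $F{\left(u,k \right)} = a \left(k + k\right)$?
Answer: $2483586$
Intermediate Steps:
$F{\left(u,k \right)} = - 10 k$ ($F{\left(u,k \right)} = - 5 \left(k + k\right) = - 5 \cdot 2 k = - 10 k$)
$d{\left(S \right)} = 9 + 2 S + 18 S^{2}$ ($d{\left(S \right)} = 9 - \left(S \left(-2\right) + \left(S - 10 S\right) \left(S + S\right)\right) = 9 - \left(- 2 S + - 9 S 2 S\right) = 9 - \left(- 2 S - 18 S^{2}\right) = 9 - \left(- 18 S^{2} - 2 S\right) = 9 + \left(2 S + 18 S^{2}\right) = 9 + 2 S + 18 S^{2}$)
$\left(-35 + d{\left(-17 \right)}\right) \left(436 + 47\right) = \left(-35 + \left(9 + 2 \left(-17\right) + 18 \left(-17\right)^{2}\right)\right) \left(436 + 47\right) = \left(-35 + \left(9 - 34 + 18 \cdot 289\right)\right) 483 = \left(-35 + \left(9 - 34 + 5202\right)\right) 483 = \left(-35 + 5177\right) 483 = 5142 \cdot 483 = 2483586$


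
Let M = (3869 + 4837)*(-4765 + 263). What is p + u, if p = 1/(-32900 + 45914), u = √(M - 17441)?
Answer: 1/13014 + I*√39211853 ≈ 7.684e-5 + 6261.9*I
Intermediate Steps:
M = -39194412 (M = 8706*(-4502) = -39194412)
u = I*√39211853 (u = √(-39194412 - 17441) = √(-39211853) = I*√39211853 ≈ 6261.9*I)
p = 1/13014 ≈ 7.6840e-5
p + u = 1/13014 + I*√39211853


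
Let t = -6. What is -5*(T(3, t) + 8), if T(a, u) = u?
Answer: -10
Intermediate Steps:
-5*(T(3, t) + 8) = -5*(-6 + 8) = -5*2 = -10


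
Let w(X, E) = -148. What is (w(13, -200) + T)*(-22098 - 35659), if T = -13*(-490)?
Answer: -359364054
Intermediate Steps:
T = 6370
(w(13, -200) + T)*(-22098 - 35659) = (-148 + 6370)*(-22098 - 35659) = 6222*(-57757) = -359364054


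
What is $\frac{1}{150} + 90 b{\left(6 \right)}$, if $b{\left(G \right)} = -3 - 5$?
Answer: $- \frac{107999}{150} \approx -719.99$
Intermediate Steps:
$b{\left(G \right)} = -8$ ($b{\left(G \right)} = -3 - 5 = -8$)
$\frac{1}{150} + 90 b{\left(6 \right)} = \frac{1}{150} + 90 \left(-8\right) = \frac{1}{150} - 720 = - \frac{107999}{150}$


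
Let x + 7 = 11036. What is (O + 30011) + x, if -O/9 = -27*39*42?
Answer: 439074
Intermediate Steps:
x = 11029 (x = -7 + 11036 = 11029)
O = 398034 (O = -9*(-27*39)*42 = -(-9477)*42 = -9*(-44226) = 398034)
(O + 30011) + x = (398034 + 30011) + 11029 = 428045 + 11029 = 439074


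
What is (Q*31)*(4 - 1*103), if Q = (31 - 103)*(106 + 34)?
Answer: 30935520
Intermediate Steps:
Q = -10080 (Q = -72*140 = -10080)
(Q*31)*(4 - 1*103) = (-10080*31)*(4 - 1*103) = -312480*(4 - 103) = -312480*(-99) = 30935520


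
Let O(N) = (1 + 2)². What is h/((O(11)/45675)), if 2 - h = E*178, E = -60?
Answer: 54211150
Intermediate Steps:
O(N) = 9 (O(N) = 3² = 9)
h = 10682 (h = 2 - (-60)*178 = 2 - 1*(-10680) = 2 + 10680 = 10682)
h/((O(11)/45675)) = 10682/((9/45675)) = 10682/((9*(1/45675))) = 10682/(1/5075) = 10682*5075 = 54211150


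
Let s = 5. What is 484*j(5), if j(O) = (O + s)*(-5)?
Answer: -24200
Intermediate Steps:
j(O) = -25 - 5*O (j(O) = (O + 5)*(-5) = (5 + O)*(-5) = -25 - 5*O)
484*j(5) = 484*(-25 - 5*5) = 484*(-25 - 25) = 484*(-50) = -24200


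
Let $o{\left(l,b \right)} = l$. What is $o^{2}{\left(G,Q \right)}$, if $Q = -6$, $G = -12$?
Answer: $144$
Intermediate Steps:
$o^{2}{\left(G,Q \right)} = \left(-12\right)^{2} = 144$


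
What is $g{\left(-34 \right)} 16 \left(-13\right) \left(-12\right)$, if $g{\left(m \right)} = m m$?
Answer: $2885376$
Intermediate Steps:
$g{\left(m \right)} = m^{2}$
$g{\left(-34 \right)} 16 \left(-13\right) \left(-12\right) = \left(-34\right)^{2} \cdot 16 \left(-13\right) \left(-12\right) = 1156 \left(\left(-208\right) \left(-12\right)\right) = 1156 \cdot 2496 = 2885376$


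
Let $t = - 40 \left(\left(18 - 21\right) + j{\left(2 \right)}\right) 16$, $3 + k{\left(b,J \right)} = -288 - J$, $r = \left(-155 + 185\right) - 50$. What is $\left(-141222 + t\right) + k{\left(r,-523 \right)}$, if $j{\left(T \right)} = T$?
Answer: $-140350$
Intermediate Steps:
$r = -20$ ($r = 30 - 50 = -20$)
$k{\left(b,J \right)} = -291 - J$ ($k{\left(b,J \right)} = -3 - \left(288 + J\right) = -291 - J$)
$t = 640$ ($t = - 40 \left(\left(18 - 21\right) + 2\right) 16 = - 40 \left(-3 + 2\right) 16 = \left(-40\right) \left(-1\right) 16 = 40 \cdot 16 = 640$)
$\left(-141222 + t\right) + k{\left(r,-523 \right)} = \left(-141222 + 640\right) - -232 = -140582 + \left(-291 + 523\right) = -140582 + 232 = -140350$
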